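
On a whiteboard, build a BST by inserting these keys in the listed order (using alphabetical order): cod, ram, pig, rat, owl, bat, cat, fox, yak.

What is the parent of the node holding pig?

ram

cod: root
ram: right child of cod (depth 1)
pig: left child of ram (depth 2)
rat: right child of ram (depth 2)
owl: left child of pig (depth 3)
bat: left child of cod (depth 1)
cat: right child of bat (depth 2)
fox: left child of owl (depth 4)
yak: right child of rat (depth 3)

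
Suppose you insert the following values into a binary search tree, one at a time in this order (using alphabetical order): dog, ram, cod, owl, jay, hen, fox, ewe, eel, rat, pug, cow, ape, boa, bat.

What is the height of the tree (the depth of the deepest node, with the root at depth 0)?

Insert dog: tree is empty, so dog becomes the root.
Insert ram: ram > dog → go right. Place as right child of dog.
Insert cod: cod < dog → go left. Place as left child of dog.
Insert owl: owl > dog → go right; owl < ram → go left. Place as left child of ram.
Insert jay: jay > dog → go right; jay < ram → go left; jay < owl → go left. Place as left child of owl.
Insert hen: hen > dog → go right; hen < ram → go left; hen < owl → go left; hen < jay → go left. Place as left child of jay.
Insert fox: fox > dog → go right; fox < ram → go left; fox < owl → go left; fox < jay → go left; fox < hen → go left. Place as left child of hen.
Insert ewe: ewe > dog → go right; ewe < ram → go left; ewe < owl → go left; ewe < jay → go left; ewe < hen → go left; ewe < fox → go left. Place as left child of fox.
Insert eel: eel > dog → go right; eel < ram → go left; eel < owl → go left; eel < jay → go left; eel < hen → go left; eel < fox → go left; eel < ewe → go left. Place as left child of ewe.
Insert rat: rat > dog → go right; rat > ram → go right. Place as right child of ram.
Insert pug: pug > dog → go right; pug < ram → go left; pug > owl → go right. Place as right child of owl.
Insert cow: cow < dog → go left; cow > cod → go right. Place as right child of cod.
Insert ape: ape < dog → go left; ape < cod → go left. Place as left child of cod.
Insert boa: boa < dog → go left; boa < cod → go left; boa > ape → go right. Place as right child of ape.
Insert bat: bat < dog → go left; bat < cod → go left; bat > ape → go right; bat < boa → go left. Place as left child of boa.

The deepest node is eel at depth 7.

7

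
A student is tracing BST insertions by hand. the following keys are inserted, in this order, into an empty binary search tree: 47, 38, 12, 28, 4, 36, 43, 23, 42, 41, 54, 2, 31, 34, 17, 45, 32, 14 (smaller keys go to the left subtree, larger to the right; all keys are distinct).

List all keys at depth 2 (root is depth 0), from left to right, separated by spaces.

12 43

Resulting structure (node: left, right):
  47: L=38, R=54
  38: L=12, R=43
  12: L=4, R=28
  28: L=23, R=36
  4: L=2, R=–
  36: L=31, R=–
  43: L=42, R=45
  23: L=17, R=–
  42: L=41, R=–
  41: L=–, R=–
  54: L=–, R=–
  2: L=–, R=–
  31: L=–, R=34
  34: L=32, R=–
  17: L=14, R=–
  45: L=–, R=–
  32: L=–, R=–
  14: L=–, R=–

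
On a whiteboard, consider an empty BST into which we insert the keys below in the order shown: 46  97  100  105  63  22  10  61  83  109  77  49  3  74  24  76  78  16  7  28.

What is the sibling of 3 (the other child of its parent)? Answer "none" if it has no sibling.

16

Insert 46: tree is empty, so 46 becomes the root.
Insert 97: 97 > 46 → go right. Place as right child of 46.
Insert 100: 100 > 46 → go right; 100 > 97 → go right. Place as right child of 97.
Insert 105: 105 > 46 → go right; 105 > 97 → go right; 105 > 100 → go right. Place as right child of 100.
Insert 63: 63 > 46 → go right; 63 < 97 → go left. Place as left child of 97.
Insert 22: 22 < 46 → go left. Place as left child of 46.
Insert 10: 10 < 46 → go left; 10 < 22 → go left. Place as left child of 22.
Insert 61: 61 > 46 → go right; 61 < 97 → go left; 61 < 63 → go left. Place as left child of 63.
Insert 83: 83 > 46 → go right; 83 < 97 → go left; 83 > 63 → go right. Place as right child of 63.
Insert 109: 109 > 46 → go right; 109 > 97 → go right; 109 > 100 → go right; 109 > 105 → go right. Place as right child of 105.
Insert 77: 77 > 46 → go right; 77 < 97 → go left; 77 > 63 → go right; 77 < 83 → go left. Place as left child of 83.
Insert 49: 49 > 46 → go right; 49 < 97 → go left; 49 < 63 → go left; 49 < 61 → go left. Place as left child of 61.
Insert 3: 3 < 46 → go left; 3 < 22 → go left; 3 < 10 → go left. Place as left child of 10.
Insert 74: 74 > 46 → go right; 74 < 97 → go left; 74 > 63 → go right; 74 < 83 → go left; 74 < 77 → go left. Place as left child of 77.
Insert 24: 24 < 46 → go left; 24 > 22 → go right. Place as right child of 22.
Insert 76: 76 > 46 → go right; 76 < 97 → go left; 76 > 63 → go right; 76 < 83 → go left; 76 < 77 → go left; 76 > 74 → go right. Place as right child of 74.
Insert 78: 78 > 46 → go right; 78 < 97 → go left; 78 > 63 → go right; 78 < 83 → go left; 78 > 77 → go right. Place as right child of 77.
Insert 16: 16 < 46 → go left; 16 < 22 → go left; 16 > 10 → go right. Place as right child of 10.
Insert 7: 7 < 46 → go left; 7 < 22 → go left; 7 < 10 → go left; 7 > 3 → go right. Place as right child of 3.
Insert 28: 28 < 46 → go left; 28 > 22 → go right; 28 > 24 → go right. Place as right child of 24.

3's parent is 10; the other child of 10 is 16.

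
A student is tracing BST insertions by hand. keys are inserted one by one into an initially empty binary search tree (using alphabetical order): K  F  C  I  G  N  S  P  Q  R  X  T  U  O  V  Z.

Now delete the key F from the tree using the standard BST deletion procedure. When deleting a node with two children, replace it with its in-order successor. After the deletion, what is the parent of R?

Q

Resulting structure (node: left, right):
  K: L=F, R=N
  F: L=C, R=I
  C: L=–, R=–
  I: L=G, R=–
  G: L=–, R=–
  N: L=–, R=S
  S: L=P, R=X
  P: L=O, R=Q
  Q: L=–, R=R
  R: L=–, R=–
  X: L=T, R=Z
  T: L=–, R=U
  U: L=–, R=V
  O: L=–, R=–
  V: L=–, R=–
  Z: L=–, R=–

Delete F (two children — replace with in-order successor).
After deletion, R's parent is Q.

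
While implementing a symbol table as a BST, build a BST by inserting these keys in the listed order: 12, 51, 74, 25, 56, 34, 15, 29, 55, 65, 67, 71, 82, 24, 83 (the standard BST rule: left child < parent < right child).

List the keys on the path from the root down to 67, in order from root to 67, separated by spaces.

12: root
51: right child of 12 (depth 1)
74: right child of 51 (depth 2)
25: left child of 51 (depth 2)
56: left child of 74 (depth 3)
34: right child of 25 (depth 3)
15: left child of 25 (depth 3)
29: left child of 34 (depth 4)
55: left child of 56 (depth 4)
65: right child of 56 (depth 4)
67: right child of 65 (depth 5)
71: right child of 67 (depth 6)
82: right child of 74 (depth 3)
24: right child of 15 (depth 4)
83: right child of 82 (depth 4)

12 51 74 56 65 67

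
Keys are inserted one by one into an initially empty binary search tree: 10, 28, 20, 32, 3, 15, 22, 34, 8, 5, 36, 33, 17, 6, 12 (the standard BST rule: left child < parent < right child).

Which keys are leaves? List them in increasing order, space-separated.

6 12 17 22 33 36

Insert 10: tree is empty, so 10 becomes the root.
Insert 28: 28 > 10 → go right. Place as right child of 10.
Insert 20: 20 > 10 → go right; 20 < 28 → go left. Place as left child of 28.
Insert 32: 32 > 10 → go right; 32 > 28 → go right. Place as right child of 28.
Insert 3: 3 < 10 → go left. Place as left child of 10.
Insert 15: 15 > 10 → go right; 15 < 28 → go left; 15 < 20 → go left. Place as left child of 20.
Insert 22: 22 > 10 → go right; 22 < 28 → go left; 22 > 20 → go right. Place as right child of 20.
Insert 34: 34 > 10 → go right; 34 > 28 → go right; 34 > 32 → go right. Place as right child of 32.
Insert 8: 8 < 10 → go left; 8 > 3 → go right. Place as right child of 3.
Insert 5: 5 < 10 → go left; 5 > 3 → go right; 5 < 8 → go left. Place as left child of 8.
Insert 36: 36 > 10 → go right; 36 > 28 → go right; 36 > 32 → go right; 36 > 34 → go right. Place as right child of 34.
Insert 33: 33 > 10 → go right; 33 > 28 → go right; 33 > 32 → go right; 33 < 34 → go left. Place as left child of 34.
Insert 17: 17 > 10 → go right; 17 < 28 → go left; 17 < 20 → go left; 17 > 15 → go right. Place as right child of 15.
Insert 6: 6 < 10 → go left; 6 > 3 → go right; 6 < 8 → go left; 6 > 5 → go right. Place as right child of 5.
Insert 12: 12 > 10 → go right; 12 < 28 → go left; 12 < 20 → go left; 12 < 15 → go left. Place as left child of 15.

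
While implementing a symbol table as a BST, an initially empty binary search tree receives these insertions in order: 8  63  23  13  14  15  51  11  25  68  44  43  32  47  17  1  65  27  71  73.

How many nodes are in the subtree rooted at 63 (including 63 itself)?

18

8: root
63: right child of 8 (depth 1)
23: left child of 63 (depth 2)
13: left child of 23 (depth 3)
14: right child of 13 (depth 4)
15: right child of 14 (depth 5)
51: right child of 23 (depth 3)
11: left child of 13 (depth 4)
25: left child of 51 (depth 4)
68: right child of 63 (depth 2)
44: right child of 25 (depth 5)
43: left child of 44 (depth 6)
32: left child of 43 (depth 7)
47: right child of 44 (depth 6)
17: right child of 15 (depth 6)
1: left child of 8 (depth 1)
65: left child of 68 (depth 3)
27: left child of 32 (depth 8)
71: right child of 68 (depth 3)
73: right child of 71 (depth 4)

Subtree rooted at 63 contains: 63, 23, 13, 11, 14, 15, 17, 51, 25, 44, 43, 32, 27, 47, 68, 65, 71, 73 — 18 nodes.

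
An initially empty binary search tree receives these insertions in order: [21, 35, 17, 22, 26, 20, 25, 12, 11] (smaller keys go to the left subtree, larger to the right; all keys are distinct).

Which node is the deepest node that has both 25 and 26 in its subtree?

21: root
35: right child of 21 (depth 1)
17: left child of 21 (depth 1)
22: left child of 35 (depth 2)
26: right child of 22 (depth 3)
20: right child of 17 (depth 2)
25: left child of 26 (depth 4)
12: left child of 17 (depth 2)
11: left child of 12 (depth 3)

Path to 25: 21 → 35 → 22 → 26 → 25
Path to 26: 21 → 35 → 22 → 26
26 lies on both paths and is an ancestor of the other node.

26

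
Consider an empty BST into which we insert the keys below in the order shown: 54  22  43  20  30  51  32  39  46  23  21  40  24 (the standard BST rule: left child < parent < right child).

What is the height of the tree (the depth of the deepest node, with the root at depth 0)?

Insert 54: tree is empty, so 54 becomes the root.
Insert 22: 22 < 54 → go left. Place as left child of 54.
Insert 43: 43 < 54 → go left; 43 > 22 → go right. Place as right child of 22.
Insert 20: 20 < 54 → go left; 20 < 22 → go left. Place as left child of 22.
Insert 30: 30 < 54 → go left; 30 > 22 → go right; 30 < 43 → go left. Place as left child of 43.
Insert 51: 51 < 54 → go left; 51 > 22 → go right; 51 > 43 → go right. Place as right child of 43.
Insert 32: 32 < 54 → go left; 32 > 22 → go right; 32 < 43 → go left; 32 > 30 → go right. Place as right child of 30.
Insert 39: 39 < 54 → go left; 39 > 22 → go right; 39 < 43 → go left; 39 > 30 → go right; 39 > 32 → go right. Place as right child of 32.
Insert 46: 46 < 54 → go left; 46 > 22 → go right; 46 > 43 → go right; 46 < 51 → go left. Place as left child of 51.
Insert 23: 23 < 54 → go left; 23 > 22 → go right; 23 < 43 → go left; 23 < 30 → go left. Place as left child of 30.
Insert 21: 21 < 54 → go left; 21 < 22 → go left; 21 > 20 → go right. Place as right child of 20.
Insert 40: 40 < 54 → go left; 40 > 22 → go right; 40 < 43 → go left; 40 > 30 → go right; 40 > 32 → go right; 40 > 39 → go right. Place as right child of 39.
Insert 24: 24 < 54 → go left; 24 > 22 → go right; 24 < 43 → go left; 24 < 30 → go left; 24 > 23 → go right. Place as right child of 23.

The deepest node is 40 at depth 6.

6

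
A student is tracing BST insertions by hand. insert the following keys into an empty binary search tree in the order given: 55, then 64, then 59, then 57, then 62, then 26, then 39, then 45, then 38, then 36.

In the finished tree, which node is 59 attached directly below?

64

Insert 55: tree is empty, so 55 becomes the root.
Insert 64: 64 > 55 → go right. Place as right child of 55.
Insert 59: 59 > 55 → go right; 59 < 64 → go left. Place as left child of 64.
Insert 57: 57 > 55 → go right; 57 < 64 → go left; 57 < 59 → go left. Place as left child of 59.
Insert 62: 62 > 55 → go right; 62 < 64 → go left; 62 > 59 → go right. Place as right child of 59.
Insert 26: 26 < 55 → go left. Place as left child of 55.
Insert 39: 39 < 55 → go left; 39 > 26 → go right. Place as right child of 26.
Insert 45: 45 < 55 → go left; 45 > 26 → go right; 45 > 39 → go right. Place as right child of 39.
Insert 38: 38 < 55 → go left; 38 > 26 → go right; 38 < 39 → go left. Place as left child of 39.
Insert 36: 36 < 55 → go left; 36 > 26 → go right; 36 < 39 → go left; 36 < 38 → go left. Place as left child of 38.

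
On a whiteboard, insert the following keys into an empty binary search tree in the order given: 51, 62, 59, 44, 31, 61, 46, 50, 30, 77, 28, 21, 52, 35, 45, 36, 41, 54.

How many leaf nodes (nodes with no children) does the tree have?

7

Resulting structure (node: left, right):
  51: L=44, R=62
  62: L=59, R=77
  59: L=52, R=61
  44: L=31, R=46
  31: L=30, R=35
  61: L=–, R=–
  46: L=45, R=50
  50: L=–, R=–
  30: L=28, R=–
  77: L=–, R=–
  28: L=21, R=–
  21: L=–, R=–
  52: L=–, R=54
  35: L=–, R=36
  45: L=–, R=–
  36: L=–, R=41
  41: L=–, R=–
  54: L=–, R=–

Leaves: 21, 41, 45, 50, 54, 61, 77 — 7 in total.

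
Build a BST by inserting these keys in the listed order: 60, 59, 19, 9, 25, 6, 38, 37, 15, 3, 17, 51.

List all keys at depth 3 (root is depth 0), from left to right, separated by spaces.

9 25

60: root
59: left child of 60 (depth 1)
19: left child of 59 (depth 2)
9: left child of 19 (depth 3)
25: right child of 19 (depth 3)
6: left child of 9 (depth 4)
38: right child of 25 (depth 4)
37: left child of 38 (depth 5)
15: right child of 9 (depth 4)
3: left child of 6 (depth 5)
17: right child of 15 (depth 5)
51: right child of 38 (depth 5)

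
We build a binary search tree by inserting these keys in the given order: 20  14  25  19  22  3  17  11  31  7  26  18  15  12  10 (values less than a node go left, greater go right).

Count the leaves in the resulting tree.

Insert 20: tree is empty, so 20 becomes the root.
Insert 14: 14 < 20 → go left. Place as left child of 20.
Insert 25: 25 > 20 → go right. Place as right child of 20.
Insert 19: 19 < 20 → go left; 19 > 14 → go right. Place as right child of 14.
Insert 22: 22 > 20 → go right; 22 < 25 → go left. Place as left child of 25.
Insert 3: 3 < 20 → go left; 3 < 14 → go left. Place as left child of 14.
Insert 17: 17 < 20 → go left; 17 > 14 → go right; 17 < 19 → go left. Place as left child of 19.
Insert 11: 11 < 20 → go left; 11 < 14 → go left; 11 > 3 → go right. Place as right child of 3.
Insert 31: 31 > 20 → go right; 31 > 25 → go right. Place as right child of 25.
Insert 7: 7 < 20 → go left; 7 < 14 → go left; 7 > 3 → go right; 7 < 11 → go left. Place as left child of 11.
Insert 26: 26 > 20 → go right; 26 > 25 → go right; 26 < 31 → go left. Place as left child of 31.
Insert 18: 18 < 20 → go left; 18 > 14 → go right; 18 < 19 → go left; 18 > 17 → go right. Place as right child of 17.
Insert 15: 15 < 20 → go left; 15 > 14 → go right; 15 < 19 → go left; 15 < 17 → go left. Place as left child of 17.
Insert 12: 12 < 20 → go left; 12 < 14 → go left; 12 > 3 → go right; 12 > 11 → go right. Place as right child of 11.
Insert 10: 10 < 20 → go left; 10 < 14 → go left; 10 > 3 → go right; 10 < 11 → go left; 10 > 7 → go right. Place as right child of 7.

Leaves: 10, 12, 15, 18, 22, 26 — 6 in total.

6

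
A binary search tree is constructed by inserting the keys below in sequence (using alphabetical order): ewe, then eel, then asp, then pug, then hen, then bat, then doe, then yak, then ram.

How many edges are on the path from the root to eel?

Resulting structure (node: left, right):
  ewe: L=eel, R=pug
  eel: L=asp, R=–
  asp: L=–, R=bat
  pug: L=hen, R=yak
  hen: L=–, R=–
  bat: L=–, R=doe
  doe: L=–, R=–
  yak: L=ram, R=–
  ram: L=–, R=–

Path to eel: ewe → eel, which is 1 edge.

1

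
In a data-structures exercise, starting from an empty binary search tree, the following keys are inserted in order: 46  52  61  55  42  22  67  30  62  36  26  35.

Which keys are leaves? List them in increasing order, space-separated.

26 35 55 62

Insert 46: tree is empty, so 46 becomes the root.
Insert 52: 52 > 46 → go right. Place as right child of 46.
Insert 61: 61 > 46 → go right; 61 > 52 → go right. Place as right child of 52.
Insert 55: 55 > 46 → go right; 55 > 52 → go right; 55 < 61 → go left. Place as left child of 61.
Insert 42: 42 < 46 → go left. Place as left child of 46.
Insert 22: 22 < 46 → go left; 22 < 42 → go left. Place as left child of 42.
Insert 67: 67 > 46 → go right; 67 > 52 → go right; 67 > 61 → go right. Place as right child of 61.
Insert 30: 30 < 46 → go left; 30 < 42 → go left; 30 > 22 → go right. Place as right child of 22.
Insert 62: 62 > 46 → go right; 62 > 52 → go right; 62 > 61 → go right; 62 < 67 → go left. Place as left child of 67.
Insert 36: 36 < 46 → go left; 36 < 42 → go left; 36 > 22 → go right; 36 > 30 → go right. Place as right child of 30.
Insert 26: 26 < 46 → go left; 26 < 42 → go left; 26 > 22 → go right; 26 < 30 → go left. Place as left child of 30.
Insert 35: 35 < 46 → go left; 35 < 42 → go left; 35 > 22 → go right; 35 > 30 → go right; 35 < 36 → go left. Place as left child of 36.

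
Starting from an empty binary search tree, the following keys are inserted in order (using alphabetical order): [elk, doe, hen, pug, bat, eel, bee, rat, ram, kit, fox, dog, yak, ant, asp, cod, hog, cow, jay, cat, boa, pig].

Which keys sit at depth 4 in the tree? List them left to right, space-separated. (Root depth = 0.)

asp cod hog pig ram yak

Resulting structure (node: left, right):
  elk: L=doe, R=hen
  doe: L=bat, R=eel
  hen: L=fox, R=pug
  pug: L=kit, R=rat
  bat: L=ant, R=bee
  eel: L=dog, R=–
  bee: L=–, R=cod
  rat: L=ram, R=yak
  ram: L=–, R=–
  kit: L=hog, R=pig
  fox: L=–, R=–
  dog: L=–, R=–
  yak: L=–, R=–
  ant: L=–, R=asp
  asp: L=–, R=–
  cod: L=cat, R=cow
  hog: L=–, R=jay
  cow: L=–, R=–
  jay: L=–, R=–
  cat: L=boa, R=–
  boa: L=–, R=–
  pig: L=–, R=–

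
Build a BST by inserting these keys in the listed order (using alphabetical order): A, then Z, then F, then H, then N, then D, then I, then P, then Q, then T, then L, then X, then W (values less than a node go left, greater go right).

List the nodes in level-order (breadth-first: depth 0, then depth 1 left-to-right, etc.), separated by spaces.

A Z F D H N I P L Q T X W

Insert A: tree is empty, so A becomes the root.
Insert Z: Z > A → go right. Place as right child of A.
Insert F: F > A → go right; F < Z → go left. Place as left child of Z.
Insert H: H > A → go right; H < Z → go left; H > F → go right. Place as right child of F.
Insert N: N > A → go right; N < Z → go left; N > F → go right; N > H → go right. Place as right child of H.
Insert D: D > A → go right; D < Z → go left; D < F → go left. Place as left child of F.
Insert I: I > A → go right; I < Z → go left; I > F → go right; I > H → go right; I < N → go left. Place as left child of N.
Insert P: P > A → go right; P < Z → go left; P > F → go right; P > H → go right; P > N → go right. Place as right child of N.
Insert Q: Q > A → go right; Q < Z → go left; Q > F → go right; Q > H → go right; Q > N → go right; Q > P → go right. Place as right child of P.
Insert T: T > A → go right; T < Z → go left; T > F → go right; T > H → go right; T > N → go right; T > P → go right; T > Q → go right. Place as right child of Q.
Insert L: L > A → go right; L < Z → go left; L > F → go right; L > H → go right; L < N → go left; L > I → go right. Place as right child of I.
Insert X: X > A → go right; X < Z → go left; X > F → go right; X > H → go right; X > N → go right; X > P → go right; X > Q → go right; X > T → go right. Place as right child of T.
Insert W: W > A → go right; W < Z → go left; W > F → go right; W > H → go right; W > N → go right; W > P → go right; W > Q → go right; W > T → go right; W < X → go left. Place as left child of X.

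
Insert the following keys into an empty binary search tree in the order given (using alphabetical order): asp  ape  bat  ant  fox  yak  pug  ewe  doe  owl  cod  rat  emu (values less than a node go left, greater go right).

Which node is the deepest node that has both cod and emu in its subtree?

Insert asp: tree is empty, so asp becomes the root.
Insert ape: ape < asp → go left. Place as left child of asp.
Insert bat: bat > asp → go right. Place as right child of asp.
Insert ant: ant < asp → go left; ant < ape → go left. Place as left child of ape.
Insert fox: fox > asp → go right; fox > bat → go right. Place as right child of bat.
Insert yak: yak > asp → go right; yak > bat → go right; yak > fox → go right. Place as right child of fox.
Insert pug: pug > asp → go right; pug > bat → go right; pug > fox → go right; pug < yak → go left. Place as left child of yak.
Insert ewe: ewe > asp → go right; ewe > bat → go right; ewe < fox → go left. Place as left child of fox.
Insert doe: doe > asp → go right; doe > bat → go right; doe < fox → go left; doe < ewe → go left. Place as left child of ewe.
Insert owl: owl > asp → go right; owl > bat → go right; owl > fox → go right; owl < yak → go left; owl < pug → go left. Place as left child of pug.
Insert cod: cod > asp → go right; cod > bat → go right; cod < fox → go left; cod < ewe → go left; cod < doe → go left. Place as left child of doe.
Insert rat: rat > asp → go right; rat > bat → go right; rat > fox → go right; rat < yak → go left; rat > pug → go right. Place as right child of pug.
Insert emu: emu > asp → go right; emu > bat → go right; emu < fox → go left; emu < ewe → go left; emu > doe → go right. Place as right child of doe.

Path to cod: asp → bat → fox → ewe → doe → cod
Path to emu: asp → bat → fox → ewe → doe → emu
The paths share a prefix ending at doe, then split left and right.

doe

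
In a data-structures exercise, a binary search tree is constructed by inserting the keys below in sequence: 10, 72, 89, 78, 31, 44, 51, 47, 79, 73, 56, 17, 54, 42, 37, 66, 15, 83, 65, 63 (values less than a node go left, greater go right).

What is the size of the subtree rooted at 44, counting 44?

Insert 10: tree is empty, so 10 becomes the root.
Insert 72: 72 > 10 → go right. Place as right child of 10.
Insert 89: 89 > 10 → go right; 89 > 72 → go right. Place as right child of 72.
Insert 78: 78 > 10 → go right; 78 > 72 → go right; 78 < 89 → go left. Place as left child of 89.
Insert 31: 31 > 10 → go right; 31 < 72 → go left. Place as left child of 72.
Insert 44: 44 > 10 → go right; 44 < 72 → go left; 44 > 31 → go right. Place as right child of 31.
Insert 51: 51 > 10 → go right; 51 < 72 → go left; 51 > 31 → go right; 51 > 44 → go right. Place as right child of 44.
Insert 47: 47 > 10 → go right; 47 < 72 → go left; 47 > 31 → go right; 47 > 44 → go right; 47 < 51 → go left. Place as left child of 51.
Insert 79: 79 > 10 → go right; 79 > 72 → go right; 79 < 89 → go left; 79 > 78 → go right. Place as right child of 78.
Insert 73: 73 > 10 → go right; 73 > 72 → go right; 73 < 89 → go left; 73 < 78 → go left. Place as left child of 78.
Insert 56: 56 > 10 → go right; 56 < 72 → go left; 56 > 31 → go right; 56 > 44 → go right; 56 > 51 → go right. Place as right child of 51.
Insert 17: 17 > 10 → go right; 17 < 72 → go left; 17 < 31 → go left. Place as left child of 31.
Insert 54: 54 > 10 → go right; 54 < 72 → go left; 54 > 31 → go right; 54 > 44 → go right; 54 > 51 → go right; 54 < 56 → go left. Place as left child of 56.
Insert 42: 42 > 10 → go right; 42 < 72 → go left; 42 > 31 → go right; 42 < 44 → go left. Place as left child of 44.
Insert 37: 37 > 10 → go right; 37 < 72 → go left; 37 > 31 → go right; 37 < 44 → go left; 37 < 42 → go left. Place as left child of 42.
Insert 66: 66 > 10 → go right; 66 < 72 → go left; 66 > 31 → go right; 66 > 44 → go right; 66 > 51 → go right; 66 > 56 → go right. Place as right child of 56.
Insert 15: 15 > 10 → go right; 15 < 72 → go left; 15 < 31 → go left; 15 < 17 → go left. Place as left child of 17.
Insert 83: 83 > 10 → go right; 83 > 72 → go right; 83 < 89 → go left; 83 > 78 → go right; 83 > 79 → go right. Place as right child of 79.
Insert 65: 65 > 10 → go right; 65 < 72 → go left; 65 > 31 → go right; 65 > 44 → go right; 65 > 51 → go right; 65 > 56 → go right; 65 < 66 → go left. Place as left child of 66.
Insert 63: 63 > 10 → go right; 63 < 72 → go left; 63 > 31 → go right; 63 > 44 → go right; 63 > 51 → go right; 63 > 56 → go right; 63 < 66 → go left; 63 < 65 → go left. Place as left child of 65.

Subtree rooted at 44 contains: 44, 42, 37, 51, 47, 56, 54, 66, 65, 63 — 10 nodes.

10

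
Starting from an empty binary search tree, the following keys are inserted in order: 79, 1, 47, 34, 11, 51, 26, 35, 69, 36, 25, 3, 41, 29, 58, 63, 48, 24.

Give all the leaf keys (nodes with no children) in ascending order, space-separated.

3 24 29 41 48 63

Insert 79: tree is empty, so 79 becomes the root.
Insert 1: 1 < 79 → go left. Place as left child of 79.
Insert 47: 47 < 79 → go left; 47 > 1 → go right. Place as right child of 1.
Insert 34: 34 < 79 → go left; 34 > 1 → go right; 34 < 47 → go left. Place as left child of 47.
Insert 11: 11 < 79 → go left; 11 > 1 → go right; 11 < 47 → go left; 11 < 34 → go left. Place as left child of 34.
Insert 51: 51 < 79 → go left; 51 > 1 → go right; 51 > 47 → go right. Place as right child of 47.
Insert 26: 26 < 79 → go left; 26 > 1 → go right; 26 < 47 → go left; 26 < 34 → go left; 26 > 11 → go right. Place as right child of 11.
Insert 35: 35 < 79 → go left; 35 > 1 → go right; 35 < 47 → go left; 35 > 34 → go right. Place as right child of 34.
Insert 69: 69 < 79 → go left; 69 > 1 → go right; 69 > 47 → go right; 69 > 51 → go right. Place as right child of 51.
Insert 36: 36 < 79 → go left; 36 > 1 → go right; 36 < 47 → go left; 36 > 34 → go right; 36 > 35 → go right. Place as right child of 35.
Insert 25: 25 < 79 → go left; 25 > 1 → go right; 25 < 47 → go left; 25 < 34 → go left; 25 > 11 → go right; 25 < 26 → go left. Place as left child of 26.
Insert 3: 3 < 79 → go left; 3 > 1 → go right; 3 < 47 → go left; 3 < 34 → go left; 3 < 11 → go left. Place as left child of 11.
Insert 41: 41 < 79 → go left; 41 > 1 → go right; 41 < 47 → go left; 41 > 34 → go right; 41 > 35 → go right; 41 > 36 → go right. Place as right child of 36.
Insert 29: 29 < 79 → go left; 29 > 1 → go right; 29 < 47 → go left; 29 < 34 → go left; 29 > 11 → go right; 29 > 26 → go right. Place as right child of 26.
Insert 58: 58 < 79 → go left; 58 > 1 → go right; 58 > 47 → go right; 58 > 51 → go right; 58 < 69 → go left. Place as left child of 69.
Insert 63: 63 < 79 → go left; 63 > 1 → go right; 63 > 47 → go right; 63 > 51 → go right; 63 < 69 → go left; 63 > 58 → go right. Place as right child of 58.
Insert 48: 48 < 79 → go left; 48 > 1 → go right; 48 > 47 → go right; 48 < 51 → go left. Place as left child of 51.
Insert 24: 24 < 79 → go left; 24 > 1 → go right; 24 < 47 → go left; 24 < 34 → go left; 24 > 11 → go right; 24 < 26 → go left; 24 < 25 → go left. Place as left child of 25.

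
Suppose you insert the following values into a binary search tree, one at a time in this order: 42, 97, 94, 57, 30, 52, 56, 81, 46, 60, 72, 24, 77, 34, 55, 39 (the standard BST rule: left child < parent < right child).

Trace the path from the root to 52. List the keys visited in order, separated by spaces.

42 97 94 57 52

Insert 42: tree is empty, so 42 becomes the root.
Insert 97: 97 > 42 → go right. Place as right child of 42.
Insert 94: 94 > 42 → go right; 94 < 97 → go left. Place as left child of 97.
Insert 57: 57 > 42 → go right; 57 < 97 → go left; 57 < 94 → go left. Place as left child of 94.
Insert 30: 30 < 42 → go left. Place as left child of 42.
Insert 52: 52 > 42 → go right; 52 < 97 → go left; 52 < 94 → go left; 52 < 57 → go left. Place as left child of 57.
Insert 56: 56 > 42 → go right; 56 < 97 → go left; 56 < 94 → go left; 56 < 57 → go left; 56 > 52 → go right. Place as right child of 52.
Insert 81: 81 > 42 → go right; 81 < 97 → go left; 81 < 94 → go left; 81 > 57 → go right. Place as right child of 57.
Insert 46: 46 > 42 → go right; 46 < 97 → go left; 46 < 94 → go left; 46 < 57 → go left; 46 < 52 → go left. Place as left child of 52.
Insert 60: 60 > 42 → go right; 60 < 97 → go left; 60 < 94 → go left; 60 > 57 → go right; 60 < 81 → go left. Place as left child of 81.
Insert 72: 72 > 42 → go right; 72 < 97 → go left; 72 < 94 → go left; 72 > 57 → go right; 72 < 81 → go left; 72 > 60 → go right. Place as right child of 60.
Insert 24: 24 < 42 → go left; 24 < 30 → go left. Place as left child of 30.
Insert 77: 77 > 42 → go right; 77 < 97 → go left; 77 < 94 → go left; 77 > 57 → go right; 77 < 81 → go left; 77 > 60 → go right; 77 > 72 → go right. Place as right child of 72.
Insert 34: 34 < 42 → go left; 34 > 30 → go right. Place as right child of 30.
Insert 55: 55 > 42 → go right; 55 < 97 → go left; 55 < 94 → go left; 55 < 57 → go left; 55 > 52 → go right; 55 < 56 → go left. Place as left child of 56.
Insert 39: 39 < 42 → go left; 39 > 30 → go right; 39 > 34 → go right. Place as right child of 34.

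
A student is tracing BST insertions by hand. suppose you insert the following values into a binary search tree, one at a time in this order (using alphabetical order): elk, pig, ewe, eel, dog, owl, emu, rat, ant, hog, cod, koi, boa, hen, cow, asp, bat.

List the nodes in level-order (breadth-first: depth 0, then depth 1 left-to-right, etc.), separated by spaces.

elk eel pig dog ewe rat ant emu owl cod hog boa cow hen koi asp bat

Resulting structure (node: left, right):
  elk: L=eel, R=pig
  pig: L=ewe, R=rat
  ewe: L=emu, R=owl
  eel: L=dog, R=–
  dog: L=ant, R=–
  owl: L=hog, R=–
  emu: L=–, R=–
  rat: L=–, R=–
  ant: L=–, R=cod
  hog: L=hen, R=koi
  cod: L=boa, R=cow
  koi: L=–, R=–
  boa: L=asp, R=–
  hen: L=–, R=–
  cow: L=–, R=–
  asp: L=–, R=bat
  bat: L=–, R=–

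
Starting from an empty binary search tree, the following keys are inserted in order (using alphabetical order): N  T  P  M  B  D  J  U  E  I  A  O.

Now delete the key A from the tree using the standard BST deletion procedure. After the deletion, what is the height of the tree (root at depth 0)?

N: root
T: right child of N (depth 1)
P: left child of T (depth 2)
M: left child of N (depth 1)
B: left child of M (depth 2)
D: right child of B (depth 3)
J: right child of D (depth 4)
U: right child of T (depth 2)
E: left child of J (depth 5)
I: right child of E (depth 6)
A: left child of B (depth 3)
O: left child of P (depth 3)

Delete A (at most one child — splice it out).
After deletion, deepest node is I at depth 6.

6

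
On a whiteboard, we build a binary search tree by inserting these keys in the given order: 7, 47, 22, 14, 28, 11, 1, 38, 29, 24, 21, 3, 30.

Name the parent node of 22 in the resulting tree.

47

Resulting structure (node: left, right):
  7: L=1, R=47
  47: L=22, R=–
  22: L=14, R=28
  14: L=11, R=21
  28: L=24, R=38
  11: L=–, R=–
  1: L=–, R=3
  38: L=29, R=–
  29: L=–, R=30
  24: L=–, R=–
  21: L=–, R=–
  3: L=–, R=–
  30: L=–, R=–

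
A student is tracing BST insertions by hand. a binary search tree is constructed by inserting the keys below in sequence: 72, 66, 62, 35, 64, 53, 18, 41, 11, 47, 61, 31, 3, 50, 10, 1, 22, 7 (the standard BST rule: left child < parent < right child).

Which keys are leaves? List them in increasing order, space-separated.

Insert 72: tree is empty, so 72 becomes the root.
Insert 66: 66 < 72 → go left. Place as left child of 72.
Insert 62: 62 < 72 → go left; 62 < 66 → go left. Place as left child of 66.
Insert 35: 35 < 72 → go left; 35 < 66 → go left; 35 < 62 → go left. Place as left child of 62.
Insert 64: 64 < 72 → go left; 64 < 66 → go left; 64 > 62 → go right. Place as right child of 62.
Insert 53: 53 < 72 → go left; 53 < 66 → go left; 53 < 62 → go left; 53 > 35 → go right. Place as right child of 35.
Insert 18: 18 < 72 → go left; 18 < 66 → go left; 18 < 62 → go left; 18 < 35 → go left. Place as left child of 35.
Insert 41: 41 < 72 → go left; 41 < 66 → go left; 41 < 62 → go left; 41 > 35 → go right; 41 < 53 → go left. Place as left child of 53.
Insert 11: 11 < 72 → go left; 11 < 66 → go left; 11 < 62 → go left; 11 < 35 → go left; 11 < 18 → go left. Place as left child of 18.
Insert 47: 47 < 72 → go left; 47 < 66 → go left; 47 < 62 → go left; 47 > 35 → go right; 47 < 53 → go left; 47 > 41 → go right. Place as right child of 41.
Insert 61: 61 < 72 → go left; 61 < 66 → go left; 61 < 62 → go left; 61 > 35 → go right; 61 > 53 → go right. Place as right child of 53.
Insert 31: 31 < 72 → go left; 31 < 66 → go left; 31 < 62 → go left; 31 < 35 → go left; 31 > 18 → go right. Place as right child of 18.
Insert 3: 3 < 72 → go left; 3 < 66 → go left; 3 < 62 → go left; 3 < 35 → go left; 3 < 18 → go left; 3 < 11 → go left. Place as left child of 11.
Insert 50: 50 < 72 → go left; 50 < 66 → go left; 50 < 62 → go left; 50 > 35 → go right; 50 < 53 → go left; 50 > 41 → go right; 50 > 47 → go right. Place as right child of 47.
Insert 10: 10 < 72 → go left; 10 < 66 → go left; 10 < 62 → go left; 10 < 35 → go left; 10 < 18 → go left; 10 < 11 → go left; 10 > 3 → go right. Place as right child of 3.
Insert 1: 1 < 72 → go left; 1 < 66 → go left; 1 < 62 → go left; 1 < 35 → go left; 1 < 18 → go left; 1 < 11 → go left; 1 < 3 → go left. Place as left child of 3.
Insert 22: 22 < 72 → go left; 22 < 66 → go left; 22 < 62 → go left; 22 < 35 → go left; 22 > 18 → go right; 22 < 31 → go left. Place as left child of 31.
Insert 7: 7 < 72 → go left; 7 < 66 → go left; 7 < 62 → go left; 7 < 35 → go left; 7 < 18 → go left; 7 < 11 → go left; 7 > 3 → go right; 7 < 10 → go left. Place as left child of 10.

1 7 22 50 61 64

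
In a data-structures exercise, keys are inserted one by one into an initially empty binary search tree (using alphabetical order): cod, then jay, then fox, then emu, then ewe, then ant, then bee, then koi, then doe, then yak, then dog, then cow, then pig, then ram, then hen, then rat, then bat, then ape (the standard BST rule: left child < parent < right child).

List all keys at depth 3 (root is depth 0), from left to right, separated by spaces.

cod: root
jay: right child of cod (depth 1)
fox: left child of jay (depth 2)
emu: left child of fox (depth 3)
ewe: right child of emu (depth 4)
ant: left child of cod (depth 1)
bee: right child of ant (depth 2)
koi: right child of jay (depth 2)
doe: left child of emu (depth 4)
yak: right child of koi (depth 3)
dog: right child of doe (depth 5)
cow: left child of doe (depth 5)
pig: left child of yak (depth 4)
ram: right child of pig (depth 5)
hen: right child of fox (depth 3)
rat: right child of ram (depth 6)
bat: left child of bee (depth 3)
ape: left child of bat (depth 4)

bat emu hen yak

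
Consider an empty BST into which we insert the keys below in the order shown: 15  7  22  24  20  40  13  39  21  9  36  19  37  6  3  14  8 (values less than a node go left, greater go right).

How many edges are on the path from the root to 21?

15: root
7: left child of 15 (depth 1)
22: right child of 15 (depth 1)
24: right child of 22 (depth 2)
20: left child of 22 (depth 2)
40: right child of 24 (depth 3)
13: right child of 7 (depth 2)
39: left child of 40 (depth 4)
21: right child of 20 (depth 3)
9: left child of 13 (depth 3)
36: left child of 39 (depth 5)
19: left child of 20 (depth 3)
37: right child of 36 (depth 6)
6: left child of 7 (depth 2)
3: left child of 6 (depth 3)
14: right child of 13 (depth 3)
8: left child of 9 (depth 4)

Path to 21: 15 → 22 → 20 → 21, which is 3 edges.

3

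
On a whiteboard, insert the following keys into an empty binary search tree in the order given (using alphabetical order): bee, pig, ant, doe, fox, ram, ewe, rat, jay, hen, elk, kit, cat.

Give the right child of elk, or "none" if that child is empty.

none

Insert bee: tree is empty, so bee becomes the root.
Insert pig: pig > bee → go right. Place as right child of bee.
Insert ant: ant < bee → go left. Place as left child of bee.
Insert doe: doe > bee → go right; doe < pig → go left. Place as left child of pig.
Insert fox: fox > bee → go right; fox < pig → go left; fox > doe → go right. Place as right child of doe.
Insert ram: ram > bee → go right; ram > pig → go right. Place as right child of pig.
Insert ewe: ewe > bee → go right; ewe < pig → go left; ewe > doe → go right; ewe < fox → go left. Place as left child of fox.
Insert rat: rat > bee → go right; rat > pig → go right; rat > ram → go right. Place as right child of ram.
Insert jay: jay > bee → go right; jay < pig → go left; jay > doe → go right; jay > fox → go right. Place as right child of fox.
Insert hen: hen > bee → go right; hen < pig → go left; hen > doe → go right; hen > fox → go right; hen < jay → go left. Place as left child of jay.
Insert elk: elk > bee → go right; elk < pig → go left; elk > doe → go right; elk < fox → go left; elk < ewe → go left. Place as left child of ewe.
Insert kit: kit > bee → go right; kit < pig → go left; kit > doe → go right; kit > fox → go right; kit > jay → go right. Place as right child of jay.
Insert cat: cat > bee → go right; cat < pig → go left; cat < doe → go left. Place as left child of doe.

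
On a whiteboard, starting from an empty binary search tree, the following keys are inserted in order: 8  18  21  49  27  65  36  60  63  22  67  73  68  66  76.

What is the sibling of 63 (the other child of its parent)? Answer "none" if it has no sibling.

Insert 8: tree is empty, so 8 becomes the root.
Insert 18: 18 > 8 → go right. Place as right child of 8.
Insert 21: 21 > 8 → go right; 21 > 18 → go right. Place as right child of 18.
Insert 49: 49 > 8 → go right; 49 > 18 → go right; 49 > 21 → go right. Place as right child of 21.
Insert 27: 27 > 8 → go right; 27 > 18 → go right; 27 > 21 → go right; 27 < 49 → go left. Place as left child of 49.
Insert 65: 65 > 8 → go right; 65 > 18 → go right; 65 > 21 → go right; 65 > 49 → go right. Place as right child of 49.
Insert 36: 36 > 8 → go right; 36 > 18 → go right; 36 > 21 → go right; 36 < 49 → go left; 36 > 27 → go right. Place as right child of 27.
Insert 60: 60 > 8 → go right; 60 > 18 → go right; 60 > 21 → go right; 60 > 49 → go right; 60 < 65 → go left. Place as left child of 65.
Insert 63: 63 > 8 → go right; 63 > 18 → go right; 63 > 21 → go right; 63 > 49 → go right; 63 < 65 → go left; 63 > 60 → go right. Place as right child of 60.
Insert 22: 22 > 8 → go right; 22 > 18 → go right; 22 > 21 → go right; 22 < 49 → go left; 22 < 27 → go left. Place as left child of 27.
Insert 67: 67 > 8 → go right; 67 > 18 → go right; 67 > 21 → go right; 67 > 49 → go right; 67 > 65 → go right. Place as right child of 65.
Insert 73: 73 > 8 → go right; 73 > 18 → go right; 73 > 21 → go right; 73 > 49 → go right; 73 > 65 → go right; 73 > 67 → go right. Place as right child of 67.
Insert 68: 68 > 8 → go right; 68 > 18 → go right; 68 > 21 → go right; 68 > 49 → go right; 68 > 65 → go right; 68 > 67 → go right; 68 < 73 → go left. Place as left child of 73.
Insert 66: 66 > 8 → go right; 66 > 18 → go right; 66 > 21 → go right; 66 > 49 → go right; 66 > 65 → go right; 66 < 67 → go left. Place as left child of 67.
Insert 76: 76 > 8 → go right; 76 > 18 → go right; 76 > 21 → go right; 76 > 49 → go right; 76 > 65 → go right; 76 > 67 → go right; 76 > 73 → go right. Place as right child of 73.

63's parent is 60, which has only one child.

none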